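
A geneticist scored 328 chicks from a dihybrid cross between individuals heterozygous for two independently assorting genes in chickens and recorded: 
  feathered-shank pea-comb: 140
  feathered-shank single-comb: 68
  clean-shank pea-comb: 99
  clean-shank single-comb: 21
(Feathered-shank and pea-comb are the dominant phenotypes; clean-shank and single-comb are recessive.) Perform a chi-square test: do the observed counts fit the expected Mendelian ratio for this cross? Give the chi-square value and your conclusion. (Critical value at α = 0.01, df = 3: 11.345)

34.298; not consistent

A dihybrid F₂ with independent assortment and complete dominance at both loci gives a 9:3:3:1 phenotypic ratio.
Total ratio parts = 16. Expected numbers out of 328:
  feathered-shank pea-comb: 328 × 9/16 = 184.5
  feathered-shank single-comb: 328 × 3/16 = 61.5
  clean-shank pea-comb: 328 × 3/16 = 61.5
  clean-shank single-comb: 328 × 1/16 = 20.5
χ² = Σ (O − E)² / E
  feathered-shank pea-comb: (140 − 184.5)² / 184.5 = 10.7331
  feathered-shank single-comb: (68 − 61.5)² / 61.5 = 0.6870
  clean-shank pea-comb: (99 − 61.5)² / 61.5 = 22.8659
  clean-shank single-comb: (21 − 20.5)² / 20.5 = 0.0122
χ² = 10.7331 + 0.6870 + 22.8659 + 0.0122 = 34.2982 ≈ 34.298
Degrees of freedom = 4 − 1 = 3; critical value at α = 0.01 is 11.345.
Since 34.298 > 11.345, we reject the null hypothesis — the data do not fit the 9:3:3:1 ratio.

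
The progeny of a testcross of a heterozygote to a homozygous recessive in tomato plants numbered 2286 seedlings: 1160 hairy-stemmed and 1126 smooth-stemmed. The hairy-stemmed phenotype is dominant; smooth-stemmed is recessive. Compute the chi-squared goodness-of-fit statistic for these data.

A testcross of a heterozygote (Aa × aa) gives a 1:1 phenotypic ratio.
The 1:1 ratio has 2 parts, so with N = 2286 the expected counts are:
  hairy-stemmed: 2286 × 1/2 = 1143
  smooth-stemmed: 2286 × 1/2 = 1143
χ² = Σ (O − E)² / E
  hairy-stemmed: (1160 − 1143)² / 1143 = 0.2528
  smooth-stemmed: (1126 − 1143)² / 1143 = 0.2528
χ² = 0.2528 + 0.2528 = 0.5056 ≈ 0.506

0.506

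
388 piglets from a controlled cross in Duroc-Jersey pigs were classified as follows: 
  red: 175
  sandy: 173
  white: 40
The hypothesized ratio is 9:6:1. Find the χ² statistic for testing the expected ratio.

23.998

Under the 9:6:1 hypothesis (Σ ratio = 16, N = 388):
  red: 388 × 9/16 = 218.25
  sandy: 388 × 6/16 = 145.5
  white: 388 × 1/16 = 24.25
χ² = Σ (O − E)² / E
  red: (175 − 218.25)² / 218.25 = 8.5707
  sandy: (173 − 145.5)² / 145.5 = 5.1976
  white: (40 − 24.25)² / 24.25 = 10.2294
χ² = 8.5707 + 5.1976 + 10.2294 = 23.9977 ≈ 23.998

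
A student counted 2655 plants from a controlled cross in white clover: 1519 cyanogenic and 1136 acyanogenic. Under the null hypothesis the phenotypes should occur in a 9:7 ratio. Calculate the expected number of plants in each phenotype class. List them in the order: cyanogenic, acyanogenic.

Total ratio parts = 16. Expected numbers out of 2655:
  cyanogenic: 2655 × 9/16 = 1493.4375
  acyanogenic: 2655 × 7/16 = 1161.5625

1493.4375, 1161.5625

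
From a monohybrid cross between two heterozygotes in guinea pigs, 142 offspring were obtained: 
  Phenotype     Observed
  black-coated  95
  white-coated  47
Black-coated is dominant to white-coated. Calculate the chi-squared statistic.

For a monohybrid cross between heterozygotes with complete dominance, the expected phenotypic ratio is 3:1.
Expected counts for N = 142 under a 3:1 ratio (total parts = 4):
  black-coated: 142 × 3/4 = 106.5
  white-coated: 142 × 1/4 = 35.5
χ² = Σ (O − E)² / E
  black-coated: (95 − 106.5)² / 106.5 = 1.2418
  white-coated: (47 − 35.5)² / 35.5 = 3.7254
χ² = 1.2418 + 3.7254 = 4.9672 ≈ 4.967

4.967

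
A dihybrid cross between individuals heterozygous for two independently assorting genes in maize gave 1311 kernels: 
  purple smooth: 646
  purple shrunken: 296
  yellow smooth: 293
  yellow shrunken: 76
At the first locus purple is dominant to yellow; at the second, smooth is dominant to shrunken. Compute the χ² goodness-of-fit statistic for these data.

31.073

A dihybrid F₂ with independent assortment and complete dominance at both loci gives a 9:3:3:1 phenotypic ratio.
Total ratio parts = 16. Expected numbers out of 1311:
  purple smooth: 1311 × 9/16 = 737.4375
  purple shrunken: 1311 × 3/16 = 245.8125
  yellow smooth: 1311 × 3/16 = 245.8125
  yellow shrunken: 1311 × 1/16 = 81.9375
χ² = Σ (O − E)² / E
  purple smooth: (646 − 737.4375)² / 737.4375 = 11.3377
  purple shrunken: (296 − 245.8125)² / 245.8125 = 10.2468
  yellow smooth: (293 − 245.8125)² / 245.8125 = 9.0584
  yellow shrunken: (76 − 81.9375)² / 81.9375 = 0.4303
χ² = 11.3377 + 10.2468 + 9.0584 + 0.4303 = 31.0732 ≈ 31.073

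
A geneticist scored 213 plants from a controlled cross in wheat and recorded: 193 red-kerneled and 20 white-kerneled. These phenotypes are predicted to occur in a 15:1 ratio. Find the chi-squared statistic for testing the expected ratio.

3.583

Under the 15:1 hypothesis (Σ ratio = 16, N = 213):
  red-kerneled: 213 × 15/16 = 199.6875
  white-kerneled: 213 × 1/16 = 13.3125
χ² = Σ (O − E)² / E
  red-kerneled: (193 − 199.6875)² / 199.6875 = 0.2240
  white-kerneled: (20 − 13.3125)² / 13.3125 = 3.3594
χ² = 0.2240 + 3.3594 = 3.5834 ≈ 3.583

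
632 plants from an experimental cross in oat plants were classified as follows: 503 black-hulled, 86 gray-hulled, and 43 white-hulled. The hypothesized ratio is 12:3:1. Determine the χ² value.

10.998

Total ratio parts = 16. Expected numbers out of 632:
  black-hulled: 632 × 12/16 = 474
  gray-hulled: 632 × 3/16 = 118.5
  white-hulled: 632 × 1/16 = 39.5
χ² = Σ (O − E)² / E
  black-hulled: (503 − 474)² / 474 = 1.7743
  gray-hulled: (86 − 118.5)² / 118.5 = 8.9135
  white-hulled: (43 − 39.5)² / 39.5 = 0.3101
χ² = 1.7743 + 8.9135 + 0.3101 = 10.9979 ≈ 10.998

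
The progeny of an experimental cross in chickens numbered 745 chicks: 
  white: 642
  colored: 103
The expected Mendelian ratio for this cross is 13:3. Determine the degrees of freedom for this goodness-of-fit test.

A goodness-of-fit test with 2 phenotype classes has df = 2 − 1 = 1.

1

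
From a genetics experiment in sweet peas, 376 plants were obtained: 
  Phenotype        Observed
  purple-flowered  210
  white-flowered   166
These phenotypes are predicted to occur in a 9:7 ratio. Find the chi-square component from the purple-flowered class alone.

0.011

Expected counts for N = 376 under a 9:7 ratio (total parts = 16):
  purple-flowered: 376 × 9/16 = 211.5
  white-flowered: 376 × 7/16 = 164.5
Contribution of purple-flowered: (210 − 211.5)² / 211.5 = 0.0106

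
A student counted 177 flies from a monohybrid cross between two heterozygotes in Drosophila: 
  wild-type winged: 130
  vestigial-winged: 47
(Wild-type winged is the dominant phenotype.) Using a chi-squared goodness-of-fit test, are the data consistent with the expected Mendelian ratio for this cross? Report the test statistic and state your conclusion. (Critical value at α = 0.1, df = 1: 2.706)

0.228; consistent

For a monohybrid cross between heterozygotes with complete dominance, the expected phenotypic ratio is 3:1.
The 3:1 ratio has 4 parts, so with N = 177 the expected counts are:
  wild-type winged: 177 × 3/4 = 132.75
  vestigial-winged: 177 × 1/4 = 44.25
χ² = Σ (O − E)² / E
  wild-type winged: (130 − 132.75)² / 132.75 = 0.0570
  vestigial-winged: (47 − 44.25)² / 44.25 = 0.1709
χ² = 0.0570 + 0.1709 = 0.2279 ≈ 0.228
Degrees of freedom = 2 − 1 = 1; critical value at α = 0.1 is 2.706.
Since 0.228 < 2.706, we fail to reject the null hypothesis — the data are consistent with the 3:1 ratio.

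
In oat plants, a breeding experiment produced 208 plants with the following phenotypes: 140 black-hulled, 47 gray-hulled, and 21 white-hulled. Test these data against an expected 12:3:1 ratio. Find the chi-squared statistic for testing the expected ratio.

The 12:3:1 ratio has 16 parts, so with N = 208 the expected counts are:
  black-hulled: 208 × 12/16 = 156
  gray-hulled: 208 × 3/16 = 39
  white-hulled: 208 × 1/16 = 13
χ² = Σ (O − E)² / E
  black-hulled: (140 − 156)² / 156 = 1.6410
  gray-hulled: (47 − 39)² / 39 = 1.6410
  white-hulled: (21 − 13)² / 13 = 4.9231
χ² = 1.6410 + 1.6410 + 4.9231 = 8.2051 ≈ 8.205

8.205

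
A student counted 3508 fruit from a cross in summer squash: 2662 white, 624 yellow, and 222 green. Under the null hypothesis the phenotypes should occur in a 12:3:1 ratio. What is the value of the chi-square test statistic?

2.132

Expected counts for N = 3508 under a 12:3:1 ratio (total parts = 16):
  white: 3508 × 12/16 = 2631
  yellow: 3508 × 3/16 = 657.75
  green: 3508 × 1/16 = 219.25
χ² = Σ (O − E)² / E
  white: (2662 − 2631)² / 2631 = 0.3653
  yellow: (624 − 657.75)² / 657.75 = 1.7318
  green: (222 − 219.25)² / 219.25 = 0.0345
χ² = 0.3653 + 1.7318 + 0.0345 = 2.1316 ≈ 2.132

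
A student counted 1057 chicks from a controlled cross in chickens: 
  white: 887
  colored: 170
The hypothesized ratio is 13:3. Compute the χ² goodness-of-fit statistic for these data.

4.934

Total ratio parts = 16. Expected numbers out of 1057:
  white: 1057 × 13/16 = 858.8125
  colored: 1057 × 3/16 = 198.1875
χ² = Σ (O − E)² / E
  white: (887 − 858.8125)² / 858.8125 = 0.9252
  colored: (170 − 198.1875)² / 198.1875 = 4.0090
χ² = 0.9252 + 4.0090 = 4.9342 ≈ 4.934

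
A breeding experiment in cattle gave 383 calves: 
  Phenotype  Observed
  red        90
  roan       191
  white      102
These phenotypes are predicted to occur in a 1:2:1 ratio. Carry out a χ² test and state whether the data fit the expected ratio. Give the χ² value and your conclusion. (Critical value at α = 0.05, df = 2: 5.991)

Expected counts for N = 383 under a 1:2:1 ratio (total parts = 4):
  red: 383 × 1/4 = 95.75
  roan: 383 × 2/4 = 191.5
  white: 383 × 1/4 = 95.75
χ² = Σ (O − E)² / E
  red: (90 − 95.75)² / 95.75 = 0.3453
  roan: (191 − 191.5)² / 191.5 = 0.0013
  white: (102 − 95.75)² / 95.75 = 0.4080
χ² = 0.3453 + 0.0013 + 0.4080 = 0.7546 ≈ 0.755
Degrees of freedom = 3 − 1 = 2; critical value at α = 0.05 is 5.991.
Since 0.755 < 5.991, we fail to reject the null hypothesis — the data are consistent with the 1:2:1 ratio.

0.755; consistent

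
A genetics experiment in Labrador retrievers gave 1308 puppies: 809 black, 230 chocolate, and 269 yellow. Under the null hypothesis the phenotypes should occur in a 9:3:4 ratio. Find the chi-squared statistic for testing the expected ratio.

Under the 9:3:4 hypothesis (Σ ratio = 16, N = 1308):
  black: 1308 × 9/16 = 735.75
  chocolate: 1308 × 3/16 = 245.25
  yellow: 1308 × 4/16 = 327
χ² = Σ (O − E)² / E
  black: (809 − 735.75)² / 735.75 = 7.2926
  chocolate: (230 − 245.25)² / 245.25 = 0.9483
  yellow: (269 − 327)² / 327 = 10.2875
χ² = 7.2926 + 0.9483 + 10.2875 = 18.5284 ≈ 18.528

18.528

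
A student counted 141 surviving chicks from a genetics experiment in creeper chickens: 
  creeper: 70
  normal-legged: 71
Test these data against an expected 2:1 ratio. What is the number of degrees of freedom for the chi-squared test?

A goodness-of-fit test with 2 phenotype classes has df = 2 − 1 = 1.

1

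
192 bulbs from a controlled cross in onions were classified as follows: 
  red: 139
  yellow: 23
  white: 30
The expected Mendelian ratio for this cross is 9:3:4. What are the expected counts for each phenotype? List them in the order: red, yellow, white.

108, 36, 48

Under the 9:3:4 hypothesis (Σ ratio = 16, N = 192):
  red: 192 × 9/16 = 108
  yellow: 192 × 3/16 = 36
  white: 192 × 4/16 = 48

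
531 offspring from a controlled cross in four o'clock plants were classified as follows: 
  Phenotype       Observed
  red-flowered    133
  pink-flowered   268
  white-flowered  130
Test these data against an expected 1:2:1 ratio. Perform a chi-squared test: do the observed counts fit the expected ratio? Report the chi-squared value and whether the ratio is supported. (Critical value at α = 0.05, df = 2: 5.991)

The 1:2:1 ratio has 4 parts, so with N = 531 the expected counts are:
  red-flowered: 531 × 1/4 = 132.75
  pink-flowered: 531 × 2/4 = 265.5
  white-flowered: 531 × 1/4 = 132.75
χ² = Σ (O − E)² / E
  red-flowered: (133 − 132.75)² / 132.75 = 0.0005
  pink-flowered: (268 − 265.5)² / 265.5 = 0.0235
  white-flowered: (130 − 132.75)² / 132.75 = 0.0570
χ² = 0.0005 + 0.0235 + 0.0570 = 0.081
Degrees of freedom = 3 − 1 = 2; critical value at α = 0.05 is 5.991.
Since 0.081 < 5.991, we fail to reject the null hypothesis — the data are consistent with the 1:2:1 ratio.

0.081; consistent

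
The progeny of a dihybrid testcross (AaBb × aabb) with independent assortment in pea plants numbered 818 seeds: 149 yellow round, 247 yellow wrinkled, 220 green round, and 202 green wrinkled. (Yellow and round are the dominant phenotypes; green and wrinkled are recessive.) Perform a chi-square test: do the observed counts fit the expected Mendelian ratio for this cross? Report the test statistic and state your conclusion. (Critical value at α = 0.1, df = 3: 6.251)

A dihybrid testcross with independent assortment gives a 1:1:1:1 ratio.
Under the 1:1:1:1 hypothesis (Σ ratio = 4, N = 818):
  yellow round: 818 × 1/4 = 204.5
  yellow wrinkled: 818 × 1/4 = 204.5
  green round: 818 × 1/4 = 204.5
  green wrinkled: 818 × 1/4 = 204.5
χ² = Σ (O − E)² / E
  yellow round: (149 − 204.5)² / 204.5 = 15.0623
  yellow wrinkled: (247 − 204.5)² / 204.5 = 8.8325
  green round: (220 − 204.5)² / 204.5 = 1.1748
  green wrinkled: (202 − 204.5)² / 204.5 = 0.0306
χ² = 15.0623 + 8.8325 + 1.1748 + 0.0306 = 25.1002 ≈ 25.100
Degrees of freedom = 4 − 1 = 3; critical value at α = 0.1 is 6.251.
Since 25.100 > 6.251, we reject the null hypothesis — the data do not fit the 1:1:1:1 ratio.

25.100; not consistent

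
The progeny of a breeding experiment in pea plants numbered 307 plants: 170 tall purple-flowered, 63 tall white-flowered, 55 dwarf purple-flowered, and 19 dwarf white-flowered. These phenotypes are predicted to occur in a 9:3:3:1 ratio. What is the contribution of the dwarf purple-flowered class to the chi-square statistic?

0.114

Under the 9:3:3:1 hypothesis (Σ ratio = 16, N = 307):
  tall purple-flowered: 307 × 9/16 = 172.6875
  tall white-flowered: 307 × 3/16 = 57.5625
  dwarf purple-flowered: 307 × 3/16 = 57.5625
  dwarf white-flowered: 307 × 1/16 = 19.1875
Contribution of dwarf purple-flowered: (55 − 57.5625)² / 57.5625 = 0.1141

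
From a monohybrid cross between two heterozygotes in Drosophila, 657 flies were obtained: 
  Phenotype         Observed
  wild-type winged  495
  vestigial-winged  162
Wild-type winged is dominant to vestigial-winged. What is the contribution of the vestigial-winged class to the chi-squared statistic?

For a monohybrid cross between heterozygotes with complete dominance, the expected phenotypic ratio is 3:1.
Under the 3:1 hypothesis (Σ ratio = 4, N = 657):
  wild-type winged: 657 × 3/4 = 492.75
  vestigial-winged: 657 × 1/4 = 164.25
Contribution of vestigial-winged: (162 − 164.25)² / 164.25 = 0.0308

0.031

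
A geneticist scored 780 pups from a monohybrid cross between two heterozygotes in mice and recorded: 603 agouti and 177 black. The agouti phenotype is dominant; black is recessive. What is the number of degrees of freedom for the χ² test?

For a monohybrid cross between heterozygotes with complete dominance, the expected phenotypic ratio is 3:1.
A goodness-of-fit test with 2 phenotype classes has df = 2 − 1 = 1.

1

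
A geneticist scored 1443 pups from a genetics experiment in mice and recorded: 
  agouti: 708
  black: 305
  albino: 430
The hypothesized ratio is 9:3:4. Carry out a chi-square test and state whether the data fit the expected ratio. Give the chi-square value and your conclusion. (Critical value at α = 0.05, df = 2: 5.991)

Expected counts for N = 1443 under a 9:3:4 ratio (total parts = 16):
  agouti: 1443 × 9/16 = 811.6875
  black: 1443 × 3/16 = 270.5625
  albino: 1443 × 4/16 = 360.75
χ² = Σ (O − E)² / E
  agouti: (708 − 811.6875)² / 811.6875 = 13.2454
  black: (305 − 270.5625)² / 270.5625 = 4.3832
  albino: (430 − 360.75)² / 360.75 = 13.2933
χ² = 13.2454 + 4.3832 + 13.2933 = 30.9219 ≈ 30.922
Degrees of freedom = 3 − 1 = 2; critical value at α = 0.05 is 5.991.
Since 30.922 > 5.991, we reject the null hypothesis — the data do not fit the 9:3:4 ratio.

30.922; not consistent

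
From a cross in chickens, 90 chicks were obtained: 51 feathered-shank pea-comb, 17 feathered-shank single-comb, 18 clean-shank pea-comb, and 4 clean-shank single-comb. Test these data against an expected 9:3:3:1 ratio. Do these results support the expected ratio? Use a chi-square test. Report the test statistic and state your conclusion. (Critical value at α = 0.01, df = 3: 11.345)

Total ratio parts = 16. Expected numbers out of 90:
  feathered-shank pea-comb: 90 × 9/16 = 50.625
  feathered-shank single-comb: 90 × 3/16 = 16.875
  clean-shank pea-comb: 90 × 3/16 = 16.875
  clean-shank single-comb: 90 × 1/16 = 5.625
χ² = Σ (O − E)² / E
  feathered-shank pea-comb: (51 − 50.625)² / 50.625 = 0.0028
  feathered-shank single-comb: (17 − 16.875)² / 16.875 = 0.0009
  clean-shank pea-comb: (18 − 16.875)² / 16.875 = 0.0750
  clean-shank single-comb: (4 − 5.625)² / 5.625 = 0.4694
χ² = 0.0028 + 0.0009 + 0.0750 + 0.4694 = 0.5481 ≈ 0.548
Degrees of freedom = 4 − 1 = 3; critical value at α = 0.01 is 11.345.
Since 0.548 < 11.345, we fail to reject the null hypothesis — the data are consistent with the 9:3:3:1 ratio.

0.548; consistent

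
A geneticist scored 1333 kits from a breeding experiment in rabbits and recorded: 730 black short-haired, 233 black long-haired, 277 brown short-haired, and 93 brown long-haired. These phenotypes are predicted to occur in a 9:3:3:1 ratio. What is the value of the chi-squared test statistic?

The 9:3:3:1 ratio has 16 parts, so with N = 1333 the expected counts are:
  black short-haired: 1333 × 9/16 = 749.8125
  black long-haired: 1333 × 3/16 = 249.9375
  brown short-haired: 1333 × 3/16 = 249.9375
  brown long-haired: 1333 × 1/16 = 83.3125
χ² = Σ (O − E)² / E
  black short-haired: (730 − 749.8125)² / 749.8125 = 0.5235
  black long-haired: (233 − 249.9375)² / 249.9375 = 1.1478
  brown short-haired: (277 − 249.9375)² / 249.9375 = 2.9302
  brown long-haired: (93 − 83.3125)² / 83.3125 = 1.1265
χ² = 0.5235 + 1.1478 + 2.9302 + 1.1265 = 5.728

5.728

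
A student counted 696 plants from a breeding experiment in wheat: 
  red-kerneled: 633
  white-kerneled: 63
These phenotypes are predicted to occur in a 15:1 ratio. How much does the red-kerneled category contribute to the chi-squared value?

0.583

Expected counts for N = 696 under a 15:1 ratio (total parts = 16):
  red-kerneled: 696 × 15/16 = 652.5
  white-kerneled: 696 × 1/16 = 43.5
Contribution of red-kerneled: (633 − 652.5)² / 652.5 = 0.5828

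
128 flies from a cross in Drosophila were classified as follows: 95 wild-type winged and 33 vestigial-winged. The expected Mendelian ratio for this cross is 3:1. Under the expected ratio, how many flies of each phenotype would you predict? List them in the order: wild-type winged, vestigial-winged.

Total ratio parts = 4. Expected numbers out of 128:
  wild-type winged: 128 × 3/4 = 96
  vestigial-winged: 128 × 1/4 = 32

96, 32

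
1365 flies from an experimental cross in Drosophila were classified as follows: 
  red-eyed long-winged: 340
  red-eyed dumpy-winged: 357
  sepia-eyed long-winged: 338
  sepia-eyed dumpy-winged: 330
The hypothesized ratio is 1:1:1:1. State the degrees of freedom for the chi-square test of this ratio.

3

A goodness-of-fit test with 4 phenotype classes has df = 4 − 1 = 3.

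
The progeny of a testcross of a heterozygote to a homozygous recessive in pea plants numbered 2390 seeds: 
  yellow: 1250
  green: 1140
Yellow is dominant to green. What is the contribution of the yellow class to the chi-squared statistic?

2.531

A testcross of a heterozygote (Aa × aa) gives a 1:1 phenotypic ratio.
The 1:1 ratio has 2 parts, so with N = 2390 the expected counts are:
  yellow: 2390 × 1/2 = 1195
  green: 2390 × 1/2 = 1195
Contribution of yellow: (1250 − 1195)² / 1195 = 2.5314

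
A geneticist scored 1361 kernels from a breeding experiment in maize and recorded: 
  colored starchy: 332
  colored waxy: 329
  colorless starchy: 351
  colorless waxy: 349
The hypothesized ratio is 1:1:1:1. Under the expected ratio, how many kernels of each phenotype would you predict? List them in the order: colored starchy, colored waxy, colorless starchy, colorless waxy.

340.25, 340.25, 340.25, 340.25

The 1:1:1:1 ratio has 4 parts, so with N = 1361 the expected counts are:
  colored starchy: 1361 × 1/4 = 340.25
  colored waxy: 1361 × 1/4 = 340.25
  colorless starchy: 1361 × 1/4 = 340.25
  colorless waxy: 1361 × 1/4 = 340.25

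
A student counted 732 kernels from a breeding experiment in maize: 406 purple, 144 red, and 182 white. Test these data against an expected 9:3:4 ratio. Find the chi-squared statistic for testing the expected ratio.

0.418

Expected counts for N = 732 under a 9:3:4 ratio (total parts = 16):
  purple: 732 × 9/16 = 411.75
  red: 732 × 3/16 = 137.25
  white: 732 × 4/16 = 183
χ² = Σ (O − E)² / E
  purple: (406 − 411.75)² / 411.75 = 0.0803
  red: (144 − 137.25)² / 137.25 = 0.3320
  white: (182 − 183)² / 183 = 0.0055
χ² = 0.0803 + 0.3320 + 0.0055 = 0.4178 ≈ 0.418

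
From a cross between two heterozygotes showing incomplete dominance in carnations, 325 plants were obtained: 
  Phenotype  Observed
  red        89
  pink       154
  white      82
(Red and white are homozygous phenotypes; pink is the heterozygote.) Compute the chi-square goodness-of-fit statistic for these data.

With incomplete dominance, a heterozygote × heterozygote cross gives a 1:2:1 phenotypic ratio.
Expected counts for N = 325 under a 1:2:1 ratio (total parts = 4):
  red: 325 × 1/4 = 81.25
  pink: 325 × 2/4 = 162.5
  white: 325 × 1/4 = 81.25
χ² = Σ (O − E)² / E
  red: (89 − 81.25)² / 81.25 = 0.7392
  pink: (154 − 162.5)² / 162.5 = 0.4446
  white: (82 − 81.25)² / 81.25 = 0.0069
χ² = 0.7392 + 0.4446 + 0.0069 = 1.1907 ≈ 1.191

1.191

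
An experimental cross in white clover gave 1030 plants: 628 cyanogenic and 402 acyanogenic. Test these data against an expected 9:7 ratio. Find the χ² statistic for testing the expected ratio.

9.328

The 9:7 ratio has 16 parts, so with N = 1030 the expected counts are:
  cyanogenic: 1030 × 9/16 = 579.375
  acyanogenic: 1030 × 7/16 = 450.625
χ² = Σ (O − E)² / E
  cyanogenic: (628 − 579.375)² / 579.375 = 4.0809
  acyanogenic: (402 − 450.625)² / 450.625 = 5.2469
χ² = 4.0809 + 5.2469 = 9.3278 ≈ 9.328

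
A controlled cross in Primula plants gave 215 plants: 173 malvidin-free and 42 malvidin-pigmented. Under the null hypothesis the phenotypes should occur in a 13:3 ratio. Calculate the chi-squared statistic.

The 13:3 ratio has 16 parts, so with N = 215 the expected counts are:
  malvidin-free: 215 × 13/16 = 174.6875
  malvidin-pigmented: 215 × 3/16 = 40.3125
χ² = Σ (O − E)² / E
  malvidin-free: (173 − 174.6875)² / 174.6875 = 0.0163
  malvidin-pigmented: (42 − 40.3125)² / 40.3125 = 0.0706
χ² = 0.0163 + 0.0706 = 0.0869 ≈ 0.087

0.087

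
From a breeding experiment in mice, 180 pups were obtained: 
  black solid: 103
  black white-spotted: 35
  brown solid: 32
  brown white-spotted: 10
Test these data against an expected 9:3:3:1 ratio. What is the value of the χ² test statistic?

0.306

The 9:3:3:1 ratio has 16 parts, so with N = 180 the expected counts are:
  black solid: 180 × 9/16 = 101.25
  black white-spotted: 180 × 3/16 = 33.75
  brown solid: 180 × 3/16 = 33.75
  brown white-spotted: 180 × 1/16 = 11.25
χ² = Σ (O − E)² / E
  black solid: (103 − 101.25)² / 101.25 = 0.0302
  black white-spotted: (35 − 33.75)² / 33.75 = 0.0463
  brown solid: (32 − 33.75)² / 33.75 = 0.0907
  brown white-spotted: (10 − 11.25)² / 11.25 = 0.1389
χ² = 0.0302 + 0.0463 + 0.0907 + 0.1389 = 0.3061 ≈ 0.306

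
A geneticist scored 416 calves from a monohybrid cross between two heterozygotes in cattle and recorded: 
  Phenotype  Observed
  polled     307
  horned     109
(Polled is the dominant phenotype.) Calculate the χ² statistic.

0.321

For a monohybrid cross between heterozygotes with complete dominance, the expected phenotypic ratio is 3:1.
Total ratio parts = 4. Expected numbers out of 416:
  polled: 416 × 3/4 = 312
  horned: 416 × 1/4 = 104
χ² = Σ (O − E)² / E
  polled: (307 − 312)² / 312 = 0.0801
  horned: (109 − 104)² / 104 = 0.2404
χ² = 0.0801 + 0.2404 = 0.3205 ≈ 0.321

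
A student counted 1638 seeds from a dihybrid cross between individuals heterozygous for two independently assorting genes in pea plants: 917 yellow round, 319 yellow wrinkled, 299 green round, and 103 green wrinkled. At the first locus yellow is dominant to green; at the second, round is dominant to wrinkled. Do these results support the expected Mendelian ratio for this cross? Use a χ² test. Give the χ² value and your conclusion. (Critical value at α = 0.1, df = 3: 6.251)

0.699; consistent

A dihybrid F₂ with independent assortment and complete dominance at both loci gives a 9:3:3:1 phenotypic ratio.
Under the 9:3:3:1 hypothesis (Σ ratio = 16, N = 1638):
  yellow round: 1638 × 9/16 = 921.375
  yellow wrinkled: 1638 × 3/16 = 307.125
  green round: 1638 × 3/16 = 307.125
  green wrinkled: 1638 × 1/16 = 102.375
χ² = Σ (O − E)² / E
  yellow round: (917 − 921.375)² / 921.375 = 0.0208
  yellow wrinkled: (319 − 307.125)² / 307.125 = 0.4591
  green round: (299 − 307.125)² / 307.125 = 0.2149
  green wrinkled: (103 − 102.375)² / 102.375 = 0.0038
χ² = 0.0208 + 0.4591 + 0.2149 + 0.0038 = 0.6986 ≈ 0.699
Degrees of freedom = 4 − 1 = 3; critical value at α = 0.1 is 6.251.
Since 0.699 < 6.251, we fail to reject the null hypothesis — the data are consistent with the 9:3:3:1 ratio.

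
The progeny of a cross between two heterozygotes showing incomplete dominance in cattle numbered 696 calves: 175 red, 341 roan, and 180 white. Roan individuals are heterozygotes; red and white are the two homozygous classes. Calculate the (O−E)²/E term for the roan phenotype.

0.141

With incomplete dominance, a heterozygote × heterozygote cross gives a 1:2:1 phenotypic ratio.
Under the 1:2:1 hypothesis (Σ ratio = 4, N = 696):
  red: 696 × 1/4 = 174
  roan: 696 × 2/4 = 348
  white: 696 × 1/4 = 174
Contribution of roan: (341 − 348)² / 348 = 0.1408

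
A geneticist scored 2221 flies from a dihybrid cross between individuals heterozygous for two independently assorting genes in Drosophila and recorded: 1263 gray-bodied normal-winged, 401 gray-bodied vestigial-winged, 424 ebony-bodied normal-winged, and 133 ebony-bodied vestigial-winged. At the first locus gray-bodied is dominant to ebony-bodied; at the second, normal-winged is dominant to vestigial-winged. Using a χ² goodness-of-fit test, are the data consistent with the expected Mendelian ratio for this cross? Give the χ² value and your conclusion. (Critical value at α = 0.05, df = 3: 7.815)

A dihybrid F₂ with independent assortment and complete dominance at both loci gives a 9:3:3:1 phenotypic ratio.
Total ratio parts = 16. Expected numbers out of 2221:
  gray-bodied normal-winged: 2221 × 9/16 = 1249.3125
  gray-bodied vestigial-winged: 2221 × 3/16 = 416.4375
  ebony-bodied normal-winged: 2221 × 3/16 = 416.4375
  ebony-bodied vestigial-winged: 2221 × 1/16 = 138.8125
χ² = Σ (O − E)² / E
  gray-bodied normal-winged: (1263 − 1249.3125)² / 1249.3125 = 0.1500
  gray-bodied vestigial-winged: (401 − 416.4375)² / 416.4375 = 0.5723
  ebony-bodied normal-winged: (424 − 416.4375)² / 416.4375 = 0.1373
  ebony-bodied vestigial-winged: (133 − 138.8125)² / 138.8125 = 0.2434
χ² = 0.1500 + 0.5723 + 0.1373 + 0.2434 = 1.103
Degrees of freedom = 4 − 1 = 3; critical value at α = 0.05 is 7.815.
Since 1.103 < 7.815, we fail to reject the null hypothesis — the data are consistent with the 9:3:3:1 ratio.

1.103; consistent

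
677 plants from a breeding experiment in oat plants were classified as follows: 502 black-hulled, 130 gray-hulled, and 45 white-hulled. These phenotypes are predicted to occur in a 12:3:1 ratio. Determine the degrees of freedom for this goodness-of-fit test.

A goodness-of-fit test with 3 phenotype classes has df = 3 − 1 = 2.

2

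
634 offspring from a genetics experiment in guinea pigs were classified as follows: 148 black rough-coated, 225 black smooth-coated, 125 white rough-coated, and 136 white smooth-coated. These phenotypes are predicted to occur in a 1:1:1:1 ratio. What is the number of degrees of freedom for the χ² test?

3

A goodness-of-fit test with 4 phenotype classes has df = 4 − 1 = 3.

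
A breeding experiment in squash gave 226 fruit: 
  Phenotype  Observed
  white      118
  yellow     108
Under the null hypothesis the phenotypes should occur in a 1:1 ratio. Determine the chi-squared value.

Expected counts for N = 226 under a 1:1 ratio (total parts = 2):
  white: 226 × 1/2 = 113
  yellow: 226 × 1/2 = 113
χ² = Σ (O − E)² / E
  white: (118 − 113)² / 113 = 0.2212
  yellow: (108 − 113)² / 113 = 0.2212
χ² = 0.2212 + 0.2212 = 0.4424 ≈ 0.442

0.442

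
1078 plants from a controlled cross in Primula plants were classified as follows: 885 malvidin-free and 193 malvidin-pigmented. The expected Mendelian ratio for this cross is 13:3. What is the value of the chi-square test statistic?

Under the 13:3 hypothesis (Σ ratio = 16, N = 1078):
  malvidin-free: 1078 × 13/16 = 875.875
  malvidin-pigmented: 1078 × 3/16 = 202.125
χ² = Σ (O − E)² / E
  malvidin-free: (885 − 875.875)² / 875.875 = 0.0951
  malvidin-pigmented: (193 − 202.125)² / 202.125 = 0.4120
χ² = 0.0951 + 0.4120 = 0.5071 ≈ 0.507

0.507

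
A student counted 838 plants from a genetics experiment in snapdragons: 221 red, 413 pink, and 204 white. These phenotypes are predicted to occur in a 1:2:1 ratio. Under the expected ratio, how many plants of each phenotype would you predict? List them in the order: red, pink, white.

Total ratio parts = 4. Expected numbers out of 838:
  red: 838 × 1/4 = 209.5
  pink: 838 × 2/4 = 419
  white: 838 × 1/4 = 209.5

209.5, 419, 209.5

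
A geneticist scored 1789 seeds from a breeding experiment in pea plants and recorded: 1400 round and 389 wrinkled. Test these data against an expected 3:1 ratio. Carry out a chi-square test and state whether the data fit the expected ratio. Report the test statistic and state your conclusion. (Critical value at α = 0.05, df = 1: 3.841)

10.115; not consistent

Under the 3:1 hypothesis (Σ ratio = 4, N = 1789):
  round: 1789 × 3/4 = 1341.75
  wrinkled: 1789 × 1/4 = 447.25
χ² = Σ (O − E)² / E
  round: (1400 − 1341.75)² / 1341.75 = 2.5288
  wrinkled: (389 − 447.25)² / 447.25 = 7.5865
χ² = 2.5288 + 7.5865 = 10.1153 ≈ 10.115
Degrees of freedom = 2 − 1 = 1; critical value at α = 0.05 is 3.841.
Since 10.115 > 3.841, we reject the null hypothesis — the data do not fit the 3:1 ratio.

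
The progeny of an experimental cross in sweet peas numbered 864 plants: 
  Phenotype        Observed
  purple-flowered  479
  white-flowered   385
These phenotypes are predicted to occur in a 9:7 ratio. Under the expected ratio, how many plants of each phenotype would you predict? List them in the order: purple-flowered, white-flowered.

The 9:7 ratio has 16 parts, so with N = 864 the expected counts are:
  purple-flowered: 864 × 9/16 = 486
  white-flowered: 864 × 7/16 = 378

486, 378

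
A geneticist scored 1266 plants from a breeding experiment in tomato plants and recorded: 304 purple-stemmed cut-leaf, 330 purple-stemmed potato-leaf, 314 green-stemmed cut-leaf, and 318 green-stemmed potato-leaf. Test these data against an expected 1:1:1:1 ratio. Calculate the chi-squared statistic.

Total ratio parts = 4. Expected numbers out of 1266:
  purple-stemmed cut-leaf: 1266 × 1/4 = 316.5
  purple-stemmed potato-leaf: 1266 × 1/4 = 316.5
  green-stemmed cut-leaf: 1266 × 1/4 = 316.5
  green-stemmed potato-leaf: 1266 × 1/4 = 316.5
χ² = Σ (O − E)² / E
  purple-stemmed cut-leaf: (304 − 316.5)² / 316.5 = 0.4937
  purple-stemmed potato-leaf: (330 − 316.5)² / 316.5 = 0.5758
  green-stemmed cut-leaf: (314 − 316.5)² / 316.5 = 0.0197
  green-stemmed potato-leaf: (318 − 316.5)² / 316.5 = 0.0071
χ² = 0.4937 + 0.5758 + 0.0197 + 0.0071 = 1.0963 ≈ 1.096

1.096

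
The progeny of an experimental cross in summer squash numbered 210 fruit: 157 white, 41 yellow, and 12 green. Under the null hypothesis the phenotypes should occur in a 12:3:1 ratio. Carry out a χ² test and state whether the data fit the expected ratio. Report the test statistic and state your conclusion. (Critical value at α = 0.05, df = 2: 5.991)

0.165; consistent

The 12:3:1 ratio has 16 parts, so with N = 210 the expected counts are:
  white: 210 × 12/16 = 157.5
  yellow: 210 × 3/16 = 39.375
  green: 210 × 1/16 = 13.125
χ² = Σ (O − E)² / E
  white: (157 − 157.5)² / 157.5 = 0.0016
  yellow: (41 − 39.375)² / 39.375 = 0.0671
  green: (12 − 13.125)² / 13.125 = 0.0964
χ² = 0.0016 + 0.0671 + 0.0964 = 0.1651 ≈ 0.165
Degrees of freedom = 3 − 1 = 2; critical value at α = 0.05 is 5.991.
Since 0.165 < 5.991, we fail to reject the null hypothesis — the data are consistent with the 12:3:1 ratio.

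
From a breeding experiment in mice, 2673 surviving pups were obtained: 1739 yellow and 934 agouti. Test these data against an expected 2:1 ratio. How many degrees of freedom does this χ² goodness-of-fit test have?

A goodness-of-fit test with 2 phenotype classes has df = 2 − 1 = 1.

1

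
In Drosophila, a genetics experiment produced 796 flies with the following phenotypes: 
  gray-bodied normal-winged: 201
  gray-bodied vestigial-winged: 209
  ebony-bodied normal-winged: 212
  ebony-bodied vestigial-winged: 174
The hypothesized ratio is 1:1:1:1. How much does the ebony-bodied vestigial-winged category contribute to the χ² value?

Expected counts for N = 796 under a 1:1:1:1 ratio (total parts = 4):
  gray-bodied normal-winged: 796 × 1/4 = 199
  gray-bodied vestigial-winged: 796 × 1/4 = 199
  ebony-bodied normal-winged: 796 × 1/4 = 199
  ebony-bodied vestigial-winged: 796 × 1/4 = 199
Contribution of ebony-bodied vestigial-winged: (174 − 199)² / 199 = 3.1407

3.141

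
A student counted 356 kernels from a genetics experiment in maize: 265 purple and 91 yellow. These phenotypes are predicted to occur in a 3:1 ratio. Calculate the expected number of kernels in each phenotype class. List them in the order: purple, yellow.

Total ratio parts = 4. Expected numbers out of 356:
  purple: 356 × 3/4 = 267
  yellow: 356 × 1/4 = 89

267, 89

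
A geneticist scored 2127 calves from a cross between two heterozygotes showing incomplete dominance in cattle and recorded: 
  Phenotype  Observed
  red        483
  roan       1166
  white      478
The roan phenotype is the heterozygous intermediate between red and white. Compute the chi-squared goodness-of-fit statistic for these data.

19.781

With incomplete dominance, a heterozygote × heterozygote cross gives a 1:2:1 phenotypic ratio.
Under the 1:2:1 hypothesis (Σ ratio = 4, N = 2127):
  red: 2127 × 1/4 = 531.75
  roan: 2127 × 2/4 = 1063.5
  white: 2127 × 1/4 = 531.75
χ² = Σ (O − E)² / E
  red: (483 − 531.75)² / 531.75 = 4.4693
  roan: (1166 − 1063.5)² / 1063.5 = 9.8789
  white: (478 − 531.75)² / 531.75 = 5.4331
χ² = 4.4693 + 9.8789 + 5.4331 = 19.7813 ≈ 19.781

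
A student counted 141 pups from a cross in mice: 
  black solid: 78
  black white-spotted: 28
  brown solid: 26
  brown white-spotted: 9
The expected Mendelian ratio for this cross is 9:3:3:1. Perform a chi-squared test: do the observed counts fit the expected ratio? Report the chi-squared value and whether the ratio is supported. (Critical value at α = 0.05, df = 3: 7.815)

Expected counts for N = 141 under a 9:3:3:1 ratio (total parts = 16):
  black solid: 141 × 9/16 = 79.3125
  black white-spotted: 141 × 3/16 = 26.4375
  brown solid: 141 × 3/16 = 26.4375
  brown white-spotted: 141 × 1/16 = 8.8125
χ² = Σ (O − E)² / E
  black solid: (78 − 79.3125)² / 79.3125 = 0.0217
  black white-spotted: (28 − 26.4375)² / 26.4375 = 0.0923
  brown solid: (26 − 26.4375)² / 26.4375 = 0.0072
  brown white-spotted: (9 − 8.8125)² / 8.8125 = 0.0040
χ² = 0.0217 + 0.0923 + 0.0072 + 0.0040 = 0.1252 ≈ 0.125
Degrees of freedom = 4 − 1 = 3; critical value at α = 0.05 is 7.815.
Since 0.125 < 7.815, we fail to reject the null hypothesis — the data are consistent with the 9:3:3:1 ratio.

0.125; consistent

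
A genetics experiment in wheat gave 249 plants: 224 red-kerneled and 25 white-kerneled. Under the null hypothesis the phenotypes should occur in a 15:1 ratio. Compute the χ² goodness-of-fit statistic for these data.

Expected counts for N = 249 under a 15:1 ratio (total parts = 16):
  red-kerneled: 249 × 15/16 = 233.4375
  white-kerneled: 249 × 1/16 = 15.5625
χ² = Σ (O − E)² / E
  red-kerneled: (224 − 233.4375)² / 233.4375 = 0.3815
  white-kerneled: (25 − 15.5625)² / 15.5625 = 5.7231
χ² = 0.3815 + 5.7231 = 6.1046 ≈ 6.105

6.105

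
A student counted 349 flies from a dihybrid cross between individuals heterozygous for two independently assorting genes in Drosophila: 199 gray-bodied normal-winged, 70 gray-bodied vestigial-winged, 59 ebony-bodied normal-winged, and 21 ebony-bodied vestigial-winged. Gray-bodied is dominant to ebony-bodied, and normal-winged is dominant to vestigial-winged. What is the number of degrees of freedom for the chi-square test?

A dihybrid F₂ with independent assortment and complete dominance at both loci gives a 9:3:3:1 phenotypic ratio.
A goodness-of-fit test with 4 phenotype classes has df = 4 − 1 = 3.

3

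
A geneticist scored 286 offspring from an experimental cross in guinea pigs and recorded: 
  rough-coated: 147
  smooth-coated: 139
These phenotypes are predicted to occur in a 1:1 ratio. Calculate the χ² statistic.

Total ratio parts = 2. Expected numbers out of 286:
  rough-coated: 286 × 1/2 = 143
  smooth-coated: 286 × 1/2 = 143
χ² = Σ (O − E)² / E
  rough-coated: (147 − 143)² / 143 = 0.1119
  smooth-coated: (139 − 143)² / 143 = 0.1119
χ² = 0.1119 + 0.1119 = 0.2238 ≈ 0.224

0.224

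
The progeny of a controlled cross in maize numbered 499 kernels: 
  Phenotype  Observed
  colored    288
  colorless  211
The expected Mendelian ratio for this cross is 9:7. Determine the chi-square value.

0.435

The 9:7 ratio has 16 parts, so with N = 499 the expected counts are:
  colored: 499 × 9/16 = 280.6875
  colorless: 499 × 7/16 = 218.3125
χ² = Σ (O − E)² / E
  colored: (288 − 280.6875)² / 280.6875 = 0.1905
  colorless: (211 − 218.3125)² / 218.3125 = 0.2449
χ² = 0.1905 + 0.2449 = 0.4354 ≈ 0.435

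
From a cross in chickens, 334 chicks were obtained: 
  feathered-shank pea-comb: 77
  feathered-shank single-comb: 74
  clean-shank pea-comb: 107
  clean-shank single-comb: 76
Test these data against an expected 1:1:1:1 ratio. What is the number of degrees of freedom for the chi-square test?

3

A goodness-of-fit test with 4 phenotype classes has df = 4 − 1 = 3.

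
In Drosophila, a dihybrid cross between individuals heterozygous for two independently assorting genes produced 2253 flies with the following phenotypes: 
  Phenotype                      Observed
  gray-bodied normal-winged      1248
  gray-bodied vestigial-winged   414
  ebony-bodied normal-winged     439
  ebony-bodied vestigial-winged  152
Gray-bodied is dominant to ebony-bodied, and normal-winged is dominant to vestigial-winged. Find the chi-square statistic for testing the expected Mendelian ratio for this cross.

2.001

A dihybrid F₂ with independent assortment and complete dominance at both loci gives a 9:3:3:1 phenotypic ratio.
The 9:3:3:1 ratio has 16 parts, so with N = 2253 the expected counts are:
  gray-bodied normal-winged: 2253 × 9/16 = 1267.3125
  gray-bodied vestigial-winged: 2253 × 3/16 = 422.4375
  ebony-bodied normal-winged: 2253 × 3/16 = 422.4375
  ebony-bodied vestigial-winged: 2253 × 1/16 = 140.8125
χ² = Σ (O − E)² / E
  gray-bodied normal-winged: (1248 − 1267.3125)² / 1267.3125 = 0.2943
  gray-bodied vestigial-winged: (414 − 422.4375)² / 422.4375 = 0.1685
  ebony-bodied normal-winged: (439 − 422.4375)² / 422.4375 = 0.6494
  ebony-bodied vestigial-winged: (152 − 140.8125)² / 140.8125 = 0.8888
χ² = 0.2943 + 0.1685 + 0.6494 + 0.8888 = 2.001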